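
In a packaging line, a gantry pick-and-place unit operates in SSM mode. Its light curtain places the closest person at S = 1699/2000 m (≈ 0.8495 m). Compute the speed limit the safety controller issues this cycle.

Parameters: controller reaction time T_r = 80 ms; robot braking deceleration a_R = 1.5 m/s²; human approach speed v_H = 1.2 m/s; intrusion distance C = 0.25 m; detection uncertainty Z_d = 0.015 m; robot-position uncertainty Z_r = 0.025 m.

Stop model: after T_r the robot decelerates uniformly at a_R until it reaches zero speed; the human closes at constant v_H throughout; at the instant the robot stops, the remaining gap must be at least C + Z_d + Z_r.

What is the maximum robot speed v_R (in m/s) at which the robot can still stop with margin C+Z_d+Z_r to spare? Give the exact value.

quadratic (1/3)·v² + (22/25)·v + (-927/2000) = 0
  disc = (22/25)² − 4·(1/3)·(-927/2000) = 3481/2500 ; √disc = 59/50
  v_R = (−(22/25) + 59/50) / (2·(1/3)) = 9/20 m/s
check:
T_s = v_R/a_R = (9/20)/(3/2) = 0.3000 s
reaction-phase robot travel = 0.4500·0.0800 = 0.0360 m
braking distance = 0.4500²/(2·1.5000) = 0.0675 m
human over T_r+T_s: 1.2000·(0.0800+0.3000) = 0.4560 m
residual clearance needed = 0.2500+0.0150+0.0250 = 0.2900 m
sum ≈ 0.0360+0.0675+0.4560+0.2900 ≈ 0.8495 m = S ✓

v_R_max = 9/20 m/s = 0.4500 m/s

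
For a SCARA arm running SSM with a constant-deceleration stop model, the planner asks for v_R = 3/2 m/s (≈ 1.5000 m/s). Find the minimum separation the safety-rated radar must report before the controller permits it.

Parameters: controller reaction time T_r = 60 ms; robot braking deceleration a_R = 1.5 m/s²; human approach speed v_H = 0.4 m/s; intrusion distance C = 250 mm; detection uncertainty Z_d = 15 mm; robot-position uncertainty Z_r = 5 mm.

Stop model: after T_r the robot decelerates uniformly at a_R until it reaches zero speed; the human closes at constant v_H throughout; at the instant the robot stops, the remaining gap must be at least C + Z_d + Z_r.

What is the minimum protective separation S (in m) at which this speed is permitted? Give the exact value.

stop time T_s = (3/2)/(3/2) = 1.0000 s
reaction-phase robot travel = 1.5000·0.0600 = 0.0900 m
robot under decel: 1.5000²/(2·1.5000) = 0.7500 m
human over T_r+T_s: 0.4000·(0.0600+1.0000) = 0.4240 m
C+Z_d+Z_r = 0.2500+0.0150+0.0050 = 0.2700 m
S_min ≈ 0.0900+0.7500+0.4240+0.2700  ⇒  S_min = 767/500 m

S_min = 767/500 m = 1.5340 m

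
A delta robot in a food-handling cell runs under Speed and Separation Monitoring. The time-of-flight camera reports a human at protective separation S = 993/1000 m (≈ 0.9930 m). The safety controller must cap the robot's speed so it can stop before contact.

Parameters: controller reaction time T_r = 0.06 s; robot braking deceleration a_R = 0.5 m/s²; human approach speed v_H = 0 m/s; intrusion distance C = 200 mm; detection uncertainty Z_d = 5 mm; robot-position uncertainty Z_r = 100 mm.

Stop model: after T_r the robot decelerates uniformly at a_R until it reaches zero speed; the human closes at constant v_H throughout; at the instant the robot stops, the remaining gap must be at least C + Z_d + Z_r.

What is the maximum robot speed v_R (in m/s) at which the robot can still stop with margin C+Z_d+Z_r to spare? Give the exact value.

v_R_max = 4/5 m/s = 0.8000 m/s

at the boundary: (1)·v² + (3/50)·v + (-86/125) = 0
  disc = (3/50)² − 4·(1)·(-86/125) = 6889/2500 ; √disc = 83/50
  v_R = (−(3/50) + 83/50) / (2·(1)) = 4/5 m/s
check:
stop time T_s = (4/5)/(1/2) = 1.6000 s
robot in T_r: 0.8000·0.0600 = 0.0480 m
robot under decel: 0.8000²/(2·0.5000) = 0.6400 m
human over T_r+T_s: 0.0000·(0.0600+1.6000) = 0.0000 m
C+Z_d+Z_r = 0.2000+0.0050+0.1000 = 0.3050 m
sum ≈ 0.0480+0.6400+0.0000+0.3050 ≈ 0.9930 m = S ✓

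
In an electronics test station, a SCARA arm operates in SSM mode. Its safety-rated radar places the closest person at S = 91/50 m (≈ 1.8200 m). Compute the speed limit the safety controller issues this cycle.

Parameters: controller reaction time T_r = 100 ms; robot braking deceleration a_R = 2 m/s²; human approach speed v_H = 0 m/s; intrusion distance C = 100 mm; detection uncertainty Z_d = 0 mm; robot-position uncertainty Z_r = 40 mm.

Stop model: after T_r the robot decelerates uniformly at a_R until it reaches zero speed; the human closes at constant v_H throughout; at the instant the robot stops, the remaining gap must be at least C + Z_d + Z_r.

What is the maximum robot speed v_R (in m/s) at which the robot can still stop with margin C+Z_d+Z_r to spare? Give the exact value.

v_R_max = 12/5 m/s = 2.4000 m/s

collect terms ⇒ (1/4)·v_R² + (1/10)·v_R + (-42/25) = 0
  disc = (1/10)² − 4·(1/4)·(-42/25) = 169/100 ; √disc = 13/10
  v_R = (−(1/10) + 13/10) / (2·(1/4)) = 12/5 m/s
check:
T_s = v_R/a_R = (12/5)/2 = 1.2000 s
robot covers v_R·T_r = 2.4000·0.1000 = 0.2400 m before braking
robot under decel: 2.4000²/(2·2.0000) = 1.4400 m
human over T_r+T_s: 0.0000·(0.1000+1.2000) = 0.0000 m
C+Z_d+Z_r = 0.1000+0.0000+0.0400 = 0.1400 m
sum ≈ 0.2400+1.4400+0.0000+0.1400 ≈ 1.8200 m = S ✓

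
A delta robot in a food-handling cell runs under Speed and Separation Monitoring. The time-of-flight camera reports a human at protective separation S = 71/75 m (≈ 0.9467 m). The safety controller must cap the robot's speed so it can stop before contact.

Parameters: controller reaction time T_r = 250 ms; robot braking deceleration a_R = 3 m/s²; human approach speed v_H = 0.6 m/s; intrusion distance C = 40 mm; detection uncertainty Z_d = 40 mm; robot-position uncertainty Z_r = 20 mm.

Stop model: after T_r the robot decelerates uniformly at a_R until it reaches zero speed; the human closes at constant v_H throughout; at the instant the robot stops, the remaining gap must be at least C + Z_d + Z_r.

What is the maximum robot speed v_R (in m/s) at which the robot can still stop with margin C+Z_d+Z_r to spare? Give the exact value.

collect terms ⇒ (1/6)·v_R² + (9/20)·v_R + (-209/300) = 0
  disc = (9/20)² − 4·(1/6)·(-209/300) = 2401/3600 ; √disc = 49/60
  v_R = (−(9/20) + 49/60) / (2·(1/6)) = 11/10 m/s
check:
stop time T_s = (11/10)/3 = 0.3667 s
reaction-phase robot travel = 1.1000·0.2500 = 0.2750 m
robot covers 1.1000·0.3667 − ½·3.0000·0.3667² = 0.2017 m while stopping
human over T_r+T_s: 0.6000·(0.2500+0.3667) = 0.3700 m
margins: 0.0400+0.0400+0.0200 = 0.1000 m
sum ≈ 0.2750+0.2017+0.3700+0.1000 ≈ 0.9467 m = S ✓

v_R_max = 11/10 m/s = 1.1000 m/s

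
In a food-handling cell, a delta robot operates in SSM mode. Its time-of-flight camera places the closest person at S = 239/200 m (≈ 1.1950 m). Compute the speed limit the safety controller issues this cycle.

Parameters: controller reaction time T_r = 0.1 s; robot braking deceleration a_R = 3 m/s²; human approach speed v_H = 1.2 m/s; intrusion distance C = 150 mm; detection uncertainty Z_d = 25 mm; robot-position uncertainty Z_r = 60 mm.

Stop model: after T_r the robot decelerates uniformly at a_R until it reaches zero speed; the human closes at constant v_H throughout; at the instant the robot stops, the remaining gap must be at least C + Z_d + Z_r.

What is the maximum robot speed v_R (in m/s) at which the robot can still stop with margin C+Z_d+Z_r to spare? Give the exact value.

v_R_max = 6/5 m/s = 1.2000 m/s

quadratic (1/6)·v² + (1/2)·v + (-21/25) = 0
  disc = (1/2)² − 4·(1/6)·(-21/25) = 81/100 ; √disc = 9/10
  v_R = (−(1/2) + 9/10) / (2·(1/6)) = 6/5 m/s
check:
stop time T_s = (6/5)/3 = 0.4000 s
robot in T_r: 1.2000·0.1000 = 0.1200 m
braking distance = 1.2000²/(2·3.0000) = 0.2400 m
person approaches 1.2000·(0.1000+0.4000) = 0.6000 m
C+Z_d+Z_r = 0.1500+0.0250+0.0600 = 0.2350 m
sum ≈ 0.1200+0.2400+0.6000+0.2350 ≈ 1.1950 m = S ✓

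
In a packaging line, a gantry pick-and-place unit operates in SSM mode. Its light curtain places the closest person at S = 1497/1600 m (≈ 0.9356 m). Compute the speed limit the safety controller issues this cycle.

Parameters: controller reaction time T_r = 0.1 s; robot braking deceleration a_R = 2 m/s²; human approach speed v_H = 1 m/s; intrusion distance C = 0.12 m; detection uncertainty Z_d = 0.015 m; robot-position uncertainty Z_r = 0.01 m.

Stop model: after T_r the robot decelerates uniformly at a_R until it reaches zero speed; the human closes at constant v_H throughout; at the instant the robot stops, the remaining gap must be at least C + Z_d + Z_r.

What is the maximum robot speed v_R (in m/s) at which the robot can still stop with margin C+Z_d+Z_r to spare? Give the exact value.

v_R_max = 17/20 m/s = 0.8500 m/s

at the boundary: (1/4)·v² + (3/5)·v + (-221/320) = 0
  disc = (3/5)² − 4·(1/4)·(-221/320) = 1681/1600 ; √disc = 41/40
  v_R = (−(3/5) + 41/40) / (2·(1/4)) = 17/20 m/s
check:
braking lasts T_s = (17/20)/2 = 0.4250 s
reaction-phase robot travel = 0.8500·0.1000 = 0.0850 m
robot under decel: 0.8500²/(2·2.0000) = 0.1806 m
human closes 1.0000·0.5250 = 0.5250 m
C+Z_d+Z_r = 0.1200+0.0150+0.0100 = 0.1450 m
sum ≈ 0.0850+0.1806+0.5250+0.1450 ≈ 0.9356 m = S ✓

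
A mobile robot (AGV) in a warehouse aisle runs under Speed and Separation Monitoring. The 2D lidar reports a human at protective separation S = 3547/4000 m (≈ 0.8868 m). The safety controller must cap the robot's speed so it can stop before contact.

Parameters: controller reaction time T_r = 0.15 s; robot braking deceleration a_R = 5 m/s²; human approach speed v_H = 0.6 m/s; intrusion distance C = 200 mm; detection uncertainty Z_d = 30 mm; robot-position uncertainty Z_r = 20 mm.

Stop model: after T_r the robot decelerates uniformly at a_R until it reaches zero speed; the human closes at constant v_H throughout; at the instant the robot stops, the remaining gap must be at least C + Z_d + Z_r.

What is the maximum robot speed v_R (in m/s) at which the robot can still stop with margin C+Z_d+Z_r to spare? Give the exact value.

v_R_max = 27/20 m/s = 1.3500 m/s

collect terms ⇒ (1/10)·v_R² + (27/100)·v_R + (-2187/4000) = 0
  disc = (27/100)² − 4·(1/10)·(-2187/4000) = 729/2500 ; √disc = 27/50
  v_R = (−(27/100) + 27/50) / (2·(1/10)) = 27/20 m/s
check:
braking lasts T_s = (27/20)/5 = 0.2700 s
robot in T_r: 1.3500·0.1500 = 0.2025 m
robot under decel: 1.3500²/(2·5.0000) = 0.1822 m
person approaches 0.6000·(0.1500+0.2700) = 0.2520 m
margins: 0.2000+0.0300+0.0200 = 0.2500 m
sum ≈ 0.2025+0.1822+0.2520+0.2500 ≈ 0.8868 m = S ✓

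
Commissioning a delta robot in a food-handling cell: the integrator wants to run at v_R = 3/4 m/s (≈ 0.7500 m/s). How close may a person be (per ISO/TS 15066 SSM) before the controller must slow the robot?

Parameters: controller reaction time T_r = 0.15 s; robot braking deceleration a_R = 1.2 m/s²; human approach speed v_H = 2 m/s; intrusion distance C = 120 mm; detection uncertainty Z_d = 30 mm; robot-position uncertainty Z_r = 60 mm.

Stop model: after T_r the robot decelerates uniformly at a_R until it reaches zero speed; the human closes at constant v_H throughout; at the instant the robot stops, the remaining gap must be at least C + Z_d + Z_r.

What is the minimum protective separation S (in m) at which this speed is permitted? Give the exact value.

S_min = 3371/1600 m = 2.1069 m

stop time T_s = (3/4)/(6/5) = 0.6250 s
robot in T_r: 0.7500·0.1500 = 0.1125 m
braking distance = 0.7500²/(2·1.2000) = 0.2344 m
person approaches 2.0000·(0.1500+0.6250) = 1.5500 m
C+Z_d+Z_r = 0.1200+0.0300+0.0600 = 0.2100 m
S_min ≈ 0.1125+0.2344+1.5500+0.2100  ⇒  S_min = 3371/1600 m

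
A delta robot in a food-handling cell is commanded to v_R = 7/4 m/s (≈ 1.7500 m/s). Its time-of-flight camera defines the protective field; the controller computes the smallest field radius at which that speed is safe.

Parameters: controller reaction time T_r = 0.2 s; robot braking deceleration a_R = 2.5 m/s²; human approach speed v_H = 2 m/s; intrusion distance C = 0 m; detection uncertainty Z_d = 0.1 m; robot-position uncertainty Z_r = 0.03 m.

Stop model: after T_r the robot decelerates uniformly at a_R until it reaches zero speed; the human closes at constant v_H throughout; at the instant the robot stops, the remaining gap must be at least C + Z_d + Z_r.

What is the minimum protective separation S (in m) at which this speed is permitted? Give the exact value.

braking lasts T_s = (7/4)/(5/2) = 0.7000 s
robot in T_r: 1.7500·0.2000 = 0.3500 m
braking distance = 1.7500²/(2·2.5000) = 0.6125 m
human over T_r+T_s: 2.0000·(0.2000+0.7000) = 1.8000 m
C+Z_d+Z_r = 0.0000+0.1000+0.0300 = 0.1300 m
S_min ≈ 0.3500+0.6125+1.8000+0.1300  ⇒  S_min = 1157/400 m

S_min = 1157/400 m = 2.8925 m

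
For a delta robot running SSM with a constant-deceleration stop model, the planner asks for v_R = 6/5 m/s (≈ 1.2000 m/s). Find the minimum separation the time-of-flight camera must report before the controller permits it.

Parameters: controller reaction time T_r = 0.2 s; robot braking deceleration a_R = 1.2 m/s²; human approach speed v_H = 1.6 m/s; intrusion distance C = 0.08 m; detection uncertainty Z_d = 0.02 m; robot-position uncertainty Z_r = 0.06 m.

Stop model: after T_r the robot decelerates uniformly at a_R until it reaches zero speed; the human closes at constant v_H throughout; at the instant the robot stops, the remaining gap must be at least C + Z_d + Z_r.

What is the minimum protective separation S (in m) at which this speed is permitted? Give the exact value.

S_min = 73/25 m = 2.9200 m

stop time T_s = (6/5)/(6/5) = 1.0000 s
robot covers v_R·T_r = 1.2000·0.2000 = 0.2400 m before braking
robot covers 1.2000·1.0000 − ½·1.2000·1.0000² = 0.6000 m while stopping
person approaches 1.6000·(0.2000+1.0000) = 1.9200 m
residual clearance needed = 0.0800+0.0200+0.0600 = 0.1600 m
S_min ≈ 0.2400+0.6000+1.9200+0.1600  ⇒  S_min = 73/25 m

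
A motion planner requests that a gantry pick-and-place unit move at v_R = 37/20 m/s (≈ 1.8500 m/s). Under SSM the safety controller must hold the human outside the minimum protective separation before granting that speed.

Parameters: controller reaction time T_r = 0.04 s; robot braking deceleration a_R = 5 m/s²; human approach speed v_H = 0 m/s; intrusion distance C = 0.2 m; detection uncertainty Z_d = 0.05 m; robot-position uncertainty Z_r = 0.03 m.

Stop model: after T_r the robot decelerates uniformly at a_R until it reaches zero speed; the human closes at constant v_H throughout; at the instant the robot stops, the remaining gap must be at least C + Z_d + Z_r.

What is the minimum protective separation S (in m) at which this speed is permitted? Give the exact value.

S_min = 557/800 m = 0.6963 m

stop time T_s = (37/20)/5 = 0.3700 s
reaction-phase robot travel = 1.8500·0.0400 = 0.0740 m
braking distance = 1.8500²/(2·5.0000) = 0.3422 m
human closes 0.0000·0.4100 = 0.0000 m
residual clearance needed = 0.2000+0.0500+0.0300 = 0.2800 m
S_min ≈ 0.0740+0.3422+0.0000+0.2800  ⇒  S_min = 557/800 m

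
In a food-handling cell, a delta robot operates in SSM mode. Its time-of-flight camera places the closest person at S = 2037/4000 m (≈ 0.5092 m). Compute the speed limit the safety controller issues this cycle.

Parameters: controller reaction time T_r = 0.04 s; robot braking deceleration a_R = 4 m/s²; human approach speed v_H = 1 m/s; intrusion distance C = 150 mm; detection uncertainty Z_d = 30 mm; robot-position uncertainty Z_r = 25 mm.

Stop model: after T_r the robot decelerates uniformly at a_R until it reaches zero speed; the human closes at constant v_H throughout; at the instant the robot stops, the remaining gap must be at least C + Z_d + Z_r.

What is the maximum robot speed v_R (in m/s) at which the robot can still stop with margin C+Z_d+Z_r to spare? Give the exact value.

collect terms ⇒ (1/8)·v_R² + (29/100)·v_R + (-1057/4000) = 0
  disc = (29/100)² − 4·(1/8)·(-1057/4000) = 8649/40000 ; √disc = 93/200
  v_R = (−(29/100) + 93/200) / (2·(1/8)) = 7/10 m/s
check:
braking lasts T_s = (7/10)/4 = 0.1750 s
reaction-phase robot travel = 0.7000·0.0400 = 0.0280 m
braking distance = 0.7000²/(2·4.0000) = 0.0612 m
human closes 1.0000·0.2150 = 0.2150 m
C+Z_d+Z_r = 0.1500+0.0300+0.0250 = 0.2050 m
sum ≈ 0.0280+0.0612+0.2150+0.2050 ≈ 0.5092 m = S ✓

v_R_max = 7/10 m/s = 0.7000 m/s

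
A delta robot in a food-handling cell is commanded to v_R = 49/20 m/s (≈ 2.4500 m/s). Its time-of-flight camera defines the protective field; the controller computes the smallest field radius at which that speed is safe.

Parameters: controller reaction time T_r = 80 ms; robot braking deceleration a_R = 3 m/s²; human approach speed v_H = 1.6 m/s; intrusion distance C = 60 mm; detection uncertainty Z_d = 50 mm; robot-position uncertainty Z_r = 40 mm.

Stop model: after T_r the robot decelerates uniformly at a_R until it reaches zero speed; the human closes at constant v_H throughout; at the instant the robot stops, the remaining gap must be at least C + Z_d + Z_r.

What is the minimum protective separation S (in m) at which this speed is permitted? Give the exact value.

S_min = 33373/12000 m = 2.7811 m

T_s = v_R/a_R = (49/20)/3 = 0.8167 s
robot in T_r: 2.4500·0.0800 = 0.1960 m
braking distance = 2.4500²/(2·3.0000) = 1.0004 m
human closes 1.6000·0.8967 = 1.4347 m
margins: 0.0600+0.0500+0.0400 = 0.1500 m
S_min ≈ 0.1960+1.0004+1.4347+0.1500  ⇒  S_min = 33373/12000 m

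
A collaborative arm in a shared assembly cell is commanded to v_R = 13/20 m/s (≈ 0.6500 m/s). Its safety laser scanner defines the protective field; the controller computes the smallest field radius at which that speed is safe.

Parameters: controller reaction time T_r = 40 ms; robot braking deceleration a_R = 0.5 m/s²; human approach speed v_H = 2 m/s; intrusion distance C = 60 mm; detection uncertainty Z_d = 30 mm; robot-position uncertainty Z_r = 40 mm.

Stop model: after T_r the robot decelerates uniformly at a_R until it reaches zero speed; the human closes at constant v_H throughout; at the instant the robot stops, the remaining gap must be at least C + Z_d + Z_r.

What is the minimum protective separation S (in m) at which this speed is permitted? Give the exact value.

braking lasts T_s = (13/20)/(1/2) = 1.3000 s
reaction-phase robot travel = 0.6500·0.0400 = 0.0260 m
braking distance = 0.6500²/(2·0.5000) = 0.4225 m
person approaches 2.0000·(0.0400+1.3000) = 2.6800 m
C+Z_d+Z_r = 0.0600+0.0300+0.0400 = 0.1300 m
S_min ≈ 0.0260+0.4225+2.6800+0.1300  ⇒  S_min = 6517/2000 m

S_min = 6517/2000 m = 3.2585 m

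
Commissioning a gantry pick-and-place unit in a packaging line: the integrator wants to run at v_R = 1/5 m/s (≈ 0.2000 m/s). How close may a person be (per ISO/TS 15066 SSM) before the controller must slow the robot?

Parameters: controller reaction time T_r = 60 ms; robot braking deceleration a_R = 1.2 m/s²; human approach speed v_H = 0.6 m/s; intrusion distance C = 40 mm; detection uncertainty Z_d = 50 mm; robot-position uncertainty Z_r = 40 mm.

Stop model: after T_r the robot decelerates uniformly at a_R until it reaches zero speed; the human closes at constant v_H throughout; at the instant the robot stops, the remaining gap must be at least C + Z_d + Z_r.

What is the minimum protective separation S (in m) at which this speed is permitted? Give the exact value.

S_min = 221/750 m = 0.2947 m

T_s = v_R/a_R = (1/5)/(6/5) = 0.1667 s
robot in T_r: 0.2000·0.0600 = 0.0120 m
braking distance = 0.2000²/(2·1.2000) = 0.0167 m
human closes 0.6000·0.2267 = 0.1360 m
residual clearance needed = 0.0400+0.0500+0.0400 = 0.1300 m
S_min ≈ 0.0120+0.0167+0.1360+0.1300  ⇒  S_min = 221/750 m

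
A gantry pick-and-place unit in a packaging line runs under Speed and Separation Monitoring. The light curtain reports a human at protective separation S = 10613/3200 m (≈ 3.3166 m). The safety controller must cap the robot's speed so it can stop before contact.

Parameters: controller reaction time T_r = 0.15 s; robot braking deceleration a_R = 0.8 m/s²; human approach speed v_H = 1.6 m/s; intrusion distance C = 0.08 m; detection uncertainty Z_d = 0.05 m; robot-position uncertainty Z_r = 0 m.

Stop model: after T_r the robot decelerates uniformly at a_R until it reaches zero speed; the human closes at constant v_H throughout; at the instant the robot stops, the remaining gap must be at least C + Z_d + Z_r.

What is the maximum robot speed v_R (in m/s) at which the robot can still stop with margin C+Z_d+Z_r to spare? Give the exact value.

v_R_max = 21/20 m/s = 1.0500 m/s

at the boundary: (5/8)·v² + (43/20)·v + (-9429/3200) = 0
  disc = (43/20)² − 4·(5/8)·(-9429/3200) = 76729/6400 ; √disc = 277/80
  v_R = (−(43/20) + 277/80) / (2·(5/8)) = 21/20 m/s
check:
braking lasts T_s = (21/20)/(4/5) = 1.3125 s
robot covers v_R·T_r = 1.0500·0.1500 = 0.1575 m before braking
braking distance = 1.0500²/(2·0.8000) = 0.6891 m
person approaches 1.6000·(0.1500+1.3125) = 2.3400 m
margins: 0.0800+0.0500+0.0000 = 0.1300 m
sum ≈ 0.1575+0.6891+2.3400+0.1300 ≈ 3.3166 m = S ✓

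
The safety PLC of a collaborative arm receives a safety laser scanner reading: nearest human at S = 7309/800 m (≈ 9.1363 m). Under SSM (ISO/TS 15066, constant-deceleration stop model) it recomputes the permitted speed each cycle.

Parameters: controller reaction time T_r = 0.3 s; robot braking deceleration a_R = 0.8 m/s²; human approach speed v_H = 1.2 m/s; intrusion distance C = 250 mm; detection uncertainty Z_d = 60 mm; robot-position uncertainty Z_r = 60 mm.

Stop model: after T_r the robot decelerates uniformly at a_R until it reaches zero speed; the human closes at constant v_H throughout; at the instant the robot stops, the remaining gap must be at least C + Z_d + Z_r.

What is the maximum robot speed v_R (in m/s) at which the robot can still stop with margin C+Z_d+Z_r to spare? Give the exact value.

v_R_max = 5/2 m/s = 2.5000 m/s

at the boundary: (5/8)·v² + (9/5)·v + (-269/32) = 0
  disc = (9/5)² − 4·(5/8)·(-269/32) = 38809/1600 ; √disc = 197/40
  v_R = (−(9/5) + 197/40) / (2·(5/8)) = 5/2 m/s
check:
T_s = v_R/a_R = (5/2)/(4/5) = 3.1250 s
robot covers v_R·T_r = 2.5000·0.3000 = 0.7500 m before braking
robot under decel: 2.5000²/(2·0.8000) = 3.9062 m
human closes 1.2000·3.4250 = 4.1100 m
margins: 0.2500+0.0600+0.0600 = 0.3700 m
sum ≈ 0.7500+3.9062+4.1100+0.3700 ≈ 9.1363 m = S ✓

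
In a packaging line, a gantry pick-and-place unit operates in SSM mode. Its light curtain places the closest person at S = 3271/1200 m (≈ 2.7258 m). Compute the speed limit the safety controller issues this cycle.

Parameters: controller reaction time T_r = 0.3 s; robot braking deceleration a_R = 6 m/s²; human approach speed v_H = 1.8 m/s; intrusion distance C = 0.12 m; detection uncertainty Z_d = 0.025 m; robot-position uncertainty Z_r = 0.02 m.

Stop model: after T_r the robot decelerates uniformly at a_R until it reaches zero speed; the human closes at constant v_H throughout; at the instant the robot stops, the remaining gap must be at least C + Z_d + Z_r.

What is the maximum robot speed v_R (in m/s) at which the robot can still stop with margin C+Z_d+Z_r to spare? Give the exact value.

at the boundary: (1/12)·v² + (3/5)·v + (-97/48) = 0
  disc = (3/5)² − 4·(1/12)·(-97/48) = 3721/3600 ; √disc = 61/60
  v_R = (−(3/5) + 61/60) / (2·(1/12)) = 5/2 m/s
check:
stop time T_s = (5/2)/6 = 0.4167 s
robot covers v_R·T_r = 2.5000·0.3000 = 0.7500 m before braking
braking distance = 2.5000²/(2·6.0000) = 0.5208 m
human over T_r+T_s: 1.8000·(0.3000+0.4167) = 1.2900 m
residual clearance needed = 0.1200+0.0250+0.0200 = 0.1650 m
sum ≈ 0.7500+0.5208+1.2900+0.1650 ≈ 2.7258 m = S ✓

v_R_max = 5/2 m/s = 2.5000 m/s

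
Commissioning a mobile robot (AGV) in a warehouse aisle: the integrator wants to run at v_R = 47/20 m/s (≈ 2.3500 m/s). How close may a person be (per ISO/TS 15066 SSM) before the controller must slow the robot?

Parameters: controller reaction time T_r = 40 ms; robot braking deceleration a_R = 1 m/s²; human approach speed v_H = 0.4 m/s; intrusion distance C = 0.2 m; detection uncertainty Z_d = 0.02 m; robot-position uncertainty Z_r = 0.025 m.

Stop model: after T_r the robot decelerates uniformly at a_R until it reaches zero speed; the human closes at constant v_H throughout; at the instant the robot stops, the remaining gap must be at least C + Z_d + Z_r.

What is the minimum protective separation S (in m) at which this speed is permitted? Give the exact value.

S_min = 649/160 m = 4.0563 m

braking lasts T_s = (47/20)/1 = 2.3500 s
robot covers v_R·T_r = 2.3500·0.0400 = 0.0940 m before braking
braking distance = 2.3500²/(2·1.0000) = 2.7612 m
human closes 0.4000·2.3900 = 0.9560 m
C+Z_d+Z_r = 0.2000+0.0200+0.0250 = 0.2450 m
S_min ≈ 0.0940+2.7612+0.9560+0.2450  ⇒  S_min = 649/160 m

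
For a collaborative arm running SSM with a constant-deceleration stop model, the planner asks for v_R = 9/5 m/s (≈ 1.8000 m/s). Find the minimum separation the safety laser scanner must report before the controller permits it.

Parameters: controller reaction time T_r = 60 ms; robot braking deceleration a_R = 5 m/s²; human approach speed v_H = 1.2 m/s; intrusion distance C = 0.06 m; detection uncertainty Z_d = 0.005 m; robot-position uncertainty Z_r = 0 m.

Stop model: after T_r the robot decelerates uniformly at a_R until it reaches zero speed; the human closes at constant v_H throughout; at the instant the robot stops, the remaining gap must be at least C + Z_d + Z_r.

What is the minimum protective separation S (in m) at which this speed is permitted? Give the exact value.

braking lasts T_s = (9/5)/5 = 0.3600 s
robot in T_r: 1.8000·0.0600 = 0.1080 m
robot under decel: 1.8000²/(2·5.0000) = 0.3240 m
person approaches 1.2000·(0.0600+0.3600) = 0.5040 m
residual clearance needed = 0.0600+0.0050+0.0000 = 0.0650 m
S_min ≈ 0.1080+0.3240+0.5040+0.0650  ⇒  S_min = 1001/1000 m

S_min = 1001/1000 m = 1.0010 m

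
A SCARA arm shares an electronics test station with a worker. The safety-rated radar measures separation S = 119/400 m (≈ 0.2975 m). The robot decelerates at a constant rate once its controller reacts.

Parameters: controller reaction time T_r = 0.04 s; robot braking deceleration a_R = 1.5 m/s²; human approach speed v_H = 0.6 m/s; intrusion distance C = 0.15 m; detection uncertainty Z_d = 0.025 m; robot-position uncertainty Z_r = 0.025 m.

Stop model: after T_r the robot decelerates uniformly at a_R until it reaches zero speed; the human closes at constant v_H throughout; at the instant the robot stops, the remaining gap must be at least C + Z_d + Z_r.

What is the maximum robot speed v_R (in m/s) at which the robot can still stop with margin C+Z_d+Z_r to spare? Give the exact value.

v_R_max = 3/20 m/s = 0.1500 m/s

quadratic (1/3)·v² + (11/25)·v + (-147/2000) = 0
  disc = (11/25)² − 4·(1/3)·(-147/2000) = 729/2500 ; √disc = 27/50
  v_R = (−(11/25) + 27/50) / (2·(1/3)) = 3/20 m/s
check:
braking lasts T_s = (3/20)/(3/2) = 0.1000 s
reaction-phase robot travel = 0.1500·0.0400 = 0.0060 m
robot under decel: 0.1500²/(2·1.5000) = 0.0075 m
human closes 0.6000·0.1400 = 0.0840 m
margins: 0.1500+0.0250+0.0250 = 0.2000 m
sum ≈ 0.0060+0.0075+0.0840+0.2000 ≈ 0.2975 m = S ✓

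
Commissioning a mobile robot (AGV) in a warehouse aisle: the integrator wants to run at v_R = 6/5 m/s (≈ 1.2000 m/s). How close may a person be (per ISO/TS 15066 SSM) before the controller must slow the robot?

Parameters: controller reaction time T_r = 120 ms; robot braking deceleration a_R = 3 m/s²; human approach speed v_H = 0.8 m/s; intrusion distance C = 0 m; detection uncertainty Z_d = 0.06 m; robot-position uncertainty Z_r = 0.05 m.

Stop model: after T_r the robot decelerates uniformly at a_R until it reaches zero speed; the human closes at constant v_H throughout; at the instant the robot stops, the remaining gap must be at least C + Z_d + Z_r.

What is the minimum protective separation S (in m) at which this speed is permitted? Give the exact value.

T_s = v_R/a_R = (6/5)/3 = 0.4000 s
reaction-phase robot travel = 1.2000·0.1200 = 0.1440 m
robot covers 1.2000·0.4000 − ½·3.0000·0.4000² = 0.2400 m while stopping
human over T_r+T_s: 0.8000·(0.1200+0.4000) = 0.4160 m
residual clearance needed = 0.0000+0.0600+0.0500 = 0.1100 m
S_min ≈ 0.1440+0.2400+0.4160+0.1100  ⇒  S_min = 91/100 m

S_min = 91/100 m = 0.9100 m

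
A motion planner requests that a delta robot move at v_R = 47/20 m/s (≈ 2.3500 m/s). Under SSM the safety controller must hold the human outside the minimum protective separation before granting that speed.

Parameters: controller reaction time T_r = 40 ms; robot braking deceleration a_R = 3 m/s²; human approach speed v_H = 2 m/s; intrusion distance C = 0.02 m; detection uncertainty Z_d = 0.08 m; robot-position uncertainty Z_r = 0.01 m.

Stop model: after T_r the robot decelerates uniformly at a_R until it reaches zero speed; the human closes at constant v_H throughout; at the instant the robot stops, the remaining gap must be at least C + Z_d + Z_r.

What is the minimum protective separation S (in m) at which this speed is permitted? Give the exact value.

S_min = 33253/12000 m = 2.7711 m

braking lasts T_s = (47/20)/3 = 0.7833 s
robot covers v_R·T_r = 2.3500·0.0400 = 0.0940 m before braking
braking distance = 2.3500²/(2·3.0000) = 0.9204 m
human over T_r+T_s: 2.0000·(0.0400+0.7833) = 1.6467 m
residual clearance needed = 0.0200+0.0800+0.0100 = 0.1100 m
S_min ≈ 0.0940+0.9204+1.6467+0.1100  ⇒  S_min = 33253/12000 m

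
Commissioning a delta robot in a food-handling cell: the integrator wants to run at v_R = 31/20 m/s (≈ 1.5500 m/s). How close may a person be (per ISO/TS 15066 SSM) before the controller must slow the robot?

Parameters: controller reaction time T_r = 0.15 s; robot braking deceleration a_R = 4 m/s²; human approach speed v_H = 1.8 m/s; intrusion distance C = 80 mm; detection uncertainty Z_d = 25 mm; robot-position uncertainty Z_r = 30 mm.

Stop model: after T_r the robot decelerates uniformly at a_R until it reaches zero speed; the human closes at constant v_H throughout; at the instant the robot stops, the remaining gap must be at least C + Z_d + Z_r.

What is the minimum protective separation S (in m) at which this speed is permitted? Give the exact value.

braking lasts T_s = (31/20)/4 = 0.3875 s
reaction-phase robot travel = 1.5500·0.1500 = 0.2325 m
braking distance = 1.5500²/(2·4.0000) = 0.3003 m
human over T_r+T_s: 1.8000·(0.1500+0.3875) = 0.9675 m
C+Z_d+Z_r = 0.0800+0.0250+0.0300 = 0.1350 m
S_min ≈ 0.2325+0.3003+0.9675+0.1350  ⇒  S_min = 5233/3200 m

S_min = 5233/3200 m = 1.6353 m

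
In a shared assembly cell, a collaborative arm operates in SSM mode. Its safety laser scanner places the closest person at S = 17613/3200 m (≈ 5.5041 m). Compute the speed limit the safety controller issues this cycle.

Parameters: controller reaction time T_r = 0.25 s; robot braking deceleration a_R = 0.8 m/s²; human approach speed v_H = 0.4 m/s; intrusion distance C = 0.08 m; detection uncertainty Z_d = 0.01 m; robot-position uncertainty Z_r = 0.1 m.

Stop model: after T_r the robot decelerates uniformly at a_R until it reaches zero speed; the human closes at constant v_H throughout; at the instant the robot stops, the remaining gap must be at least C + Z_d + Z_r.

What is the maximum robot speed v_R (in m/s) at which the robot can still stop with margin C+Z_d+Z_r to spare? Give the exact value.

collect terms ⇒ (5/8)·v_R² + (3/4)·v_R + (-3337/640) = 0
  disc = (3/4)² − 4·(5/8)·(-3337/640) = 3481/256 ; √disc = 59/16
  v_R = (−(3/4) + 59/16) / (2·(5/8)) = 47/20 m/s
check:
braking lasts T_s = (47/20)/(4/5) = 2.9375 s
robot covers v_R·T_r = 2.3500·0.2500 = 0.5875 m before braking
braking distance = 2.3500²/(2·0.8000) = 3.4516 m
human over T_r+T_s: 0.4000·(0.2500+2.9375) = 1.2750 m
C+Z_d+Z_r = 0.0800+0.0100+0.1000 = 0.1900 m
sum ≈ 0.5875+3.4516+1.2750+0.1900 ≈ 5.5041 m = S ✓

v_R_max = 47/20 m/s = 2.3500 m/s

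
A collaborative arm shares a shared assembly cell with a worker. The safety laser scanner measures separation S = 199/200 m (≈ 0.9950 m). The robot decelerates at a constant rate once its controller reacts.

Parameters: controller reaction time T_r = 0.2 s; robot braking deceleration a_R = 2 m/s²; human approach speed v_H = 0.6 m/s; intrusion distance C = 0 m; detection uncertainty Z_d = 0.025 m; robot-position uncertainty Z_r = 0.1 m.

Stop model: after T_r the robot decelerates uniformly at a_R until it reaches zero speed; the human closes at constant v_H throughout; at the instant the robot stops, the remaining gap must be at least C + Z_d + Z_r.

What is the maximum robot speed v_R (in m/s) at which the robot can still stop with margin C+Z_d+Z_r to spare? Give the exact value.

at the boundary: (1/4)·v² + (1/2)·v + (-3/4) = 0
  disc = (1/2)² − 4·(1/4)·(-3/4) = 1 ; √disc = 1
  v_R = (−(1/2) + 1) / (2·(1/4)) = 1 m/s
check:
T_s = v_R/a_R = 1/2 = 0.5000 s
robot in T_r: 1.0000·0.2000 = 0.2000 m
braking distance = 1.0000²/(2·2.0000) = 0.2500 m
human over T_r+T_s: 0.6000·(0.2000+0.5000) = 0.4200 m
margins: 0.0000+0.0250+0.1000 = 0.1250 m
sum ≈ 0.2000+0.2500+0.4200+0.1250 ≈ 0.9950 m = S ✓

v_R_max = 1 m/s = 1.0000 m/s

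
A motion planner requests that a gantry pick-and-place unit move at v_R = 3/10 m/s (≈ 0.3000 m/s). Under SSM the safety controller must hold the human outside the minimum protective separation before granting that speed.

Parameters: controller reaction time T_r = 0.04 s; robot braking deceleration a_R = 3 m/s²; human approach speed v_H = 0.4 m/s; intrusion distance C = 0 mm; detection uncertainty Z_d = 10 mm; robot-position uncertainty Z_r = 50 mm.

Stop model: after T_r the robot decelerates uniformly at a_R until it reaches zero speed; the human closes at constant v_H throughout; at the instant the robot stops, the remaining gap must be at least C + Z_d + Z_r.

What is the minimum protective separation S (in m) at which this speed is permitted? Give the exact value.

S_min = 143/1000 m = 0.1430 m

stop time T_s = (3/10)/3 = 0.1000 s
robot covers v_R·T_r = 0.3000·0.0400 = 0.0120 m before braking
robot under decel: 0.3000²/(2·3.0000) = 0.0150 m
human closes 0.4000·0.1400 = 0.0560 m
residual clearance needed = 0.0000+0.0100+0.0500 = 0.0600 m
S_min ≈ 0.0120+0.0150+0.0560+0.0600  ⇒  S_min = 143/1000 m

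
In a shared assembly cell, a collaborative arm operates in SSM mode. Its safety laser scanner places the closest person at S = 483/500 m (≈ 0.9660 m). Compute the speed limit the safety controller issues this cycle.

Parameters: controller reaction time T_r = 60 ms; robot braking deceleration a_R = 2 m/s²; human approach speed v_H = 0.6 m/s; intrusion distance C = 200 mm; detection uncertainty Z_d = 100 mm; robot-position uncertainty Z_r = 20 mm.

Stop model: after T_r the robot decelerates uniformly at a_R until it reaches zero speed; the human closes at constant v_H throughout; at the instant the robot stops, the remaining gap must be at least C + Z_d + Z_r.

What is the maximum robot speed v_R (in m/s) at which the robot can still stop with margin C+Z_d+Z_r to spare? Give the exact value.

collect terms ⇒ (1/4)·v_R² + (9/25)·v_R + (-61/100) = 0
  disc = (9/25)² − 4·(1/4)·(-61/100) = 1849/2500 ; √disc = 43/50
  v_R = (−(9/25) + 43/50) / (2·(1/4)) = 1 m/s
check:
T_s = v_R/a_R = 1/2 = 0.5000 s
reaction-phase robot travel = 1.0000·0.0600 = 0.0600 m
robot covers 1.0000·0.5000 − ½·2.0000·0.5000² = 0.2500 m while stopping
human closes 0.6000·0.5600 = 0.3360 m
residual clearance needed = 0.2000+0.1000+0.0200 = 0.3200 m
sum ≈ 0.0600+0.2500+0.3360+0.3200 ≈ 0.9660 m = S ✓

v_R_max = 1 m/s = 1.0000 m/s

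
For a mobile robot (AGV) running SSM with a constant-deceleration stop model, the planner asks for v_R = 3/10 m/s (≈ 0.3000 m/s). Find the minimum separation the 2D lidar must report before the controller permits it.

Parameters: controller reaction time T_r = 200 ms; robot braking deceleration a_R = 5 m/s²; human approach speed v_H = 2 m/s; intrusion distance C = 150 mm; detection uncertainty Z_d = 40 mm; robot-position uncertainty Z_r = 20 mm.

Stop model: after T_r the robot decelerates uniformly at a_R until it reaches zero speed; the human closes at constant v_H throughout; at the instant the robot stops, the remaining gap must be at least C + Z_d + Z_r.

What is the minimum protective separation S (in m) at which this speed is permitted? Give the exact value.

T_s = v_R/a_R = (3/10)/5 = 0.0600 s
robot covers v_R·T_r = 0.3000·0.2000 = 0.0600 m before braking
braking distance = 0.3000²/(2·5.0000) = 0.0090 m
human closes 2.0000·0.2600 = 0.5200 m
margins: 0.1500+0.0400+0.0200 = 0.2100 m
S_min ≈ 0.0600+0.0090+0.5200+0.2100  ⇒  S_min = 799/1000 m

S_min = 799/1000 m = 0.7990 m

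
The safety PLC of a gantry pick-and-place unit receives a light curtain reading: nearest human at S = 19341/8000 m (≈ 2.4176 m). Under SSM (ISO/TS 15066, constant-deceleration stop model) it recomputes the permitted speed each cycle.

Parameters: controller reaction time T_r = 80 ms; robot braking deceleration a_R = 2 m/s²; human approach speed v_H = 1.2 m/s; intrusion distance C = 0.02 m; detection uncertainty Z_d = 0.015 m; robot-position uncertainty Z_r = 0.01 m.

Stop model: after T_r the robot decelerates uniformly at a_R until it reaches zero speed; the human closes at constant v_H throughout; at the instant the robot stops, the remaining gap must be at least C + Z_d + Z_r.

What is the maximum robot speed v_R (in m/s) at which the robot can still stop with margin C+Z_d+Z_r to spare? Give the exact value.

v_R_max = 39/20 m/s = 1.9500 m/s

at the boundary: (1/4)·v² + (17/25)·v + (-18213/8000) = 0
  disc = (17/25)² − 4·(1/4)·(-18213/8000) = 109561/40000 ; √disc = 331/200
  v_R = (−(17/25) + 331/200) / (2·(1/4)) = 39/20 m/s
check:
stop time T_s = (39/20)/2 = 0.9750 s
reaction-phase robot travel = 1.9500·0.0800 = 0.1560 m
robot under decel: 1.9500²/(2·2.0000) = 0.9506 m
human over T_r+T_s: 1.2000·(0.0800+0.9750) = 1.2660 m
C+Z_d+Z_r = 0.0200+0.0150+0.0100 = 0.0450 m
sum ≈ 0.1560+0.9506+1.2660+0.0450 ≈ 2.4176 m = S ✓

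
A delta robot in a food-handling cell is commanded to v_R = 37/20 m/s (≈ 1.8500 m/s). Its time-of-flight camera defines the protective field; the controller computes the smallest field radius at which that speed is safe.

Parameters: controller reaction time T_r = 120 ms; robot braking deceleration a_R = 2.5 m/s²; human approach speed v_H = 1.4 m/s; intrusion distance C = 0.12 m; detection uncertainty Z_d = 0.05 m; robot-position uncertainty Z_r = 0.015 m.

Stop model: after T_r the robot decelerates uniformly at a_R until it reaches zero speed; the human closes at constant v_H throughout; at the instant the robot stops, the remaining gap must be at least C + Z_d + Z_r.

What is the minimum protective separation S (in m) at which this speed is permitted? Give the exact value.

S_min = 4591/2000 m = 2.2955 m

stop time T_s = (37/20)/(5/2) = 0.7400 s
reaction-phase robot travel = 1.8500·0.1200 = 0.2220 m
robot under decel: 1.8500²/(2·2.5000) = 0.6845 m
human closes 1.4000·0.8600 = 1.2040 m
margins: 0.1200+0.0500+0.0150 = 0.1850 m
S_min ≈ 0.2220+0.6845+1.2040+0.1850  ⇒  S_min = 4591/2000 m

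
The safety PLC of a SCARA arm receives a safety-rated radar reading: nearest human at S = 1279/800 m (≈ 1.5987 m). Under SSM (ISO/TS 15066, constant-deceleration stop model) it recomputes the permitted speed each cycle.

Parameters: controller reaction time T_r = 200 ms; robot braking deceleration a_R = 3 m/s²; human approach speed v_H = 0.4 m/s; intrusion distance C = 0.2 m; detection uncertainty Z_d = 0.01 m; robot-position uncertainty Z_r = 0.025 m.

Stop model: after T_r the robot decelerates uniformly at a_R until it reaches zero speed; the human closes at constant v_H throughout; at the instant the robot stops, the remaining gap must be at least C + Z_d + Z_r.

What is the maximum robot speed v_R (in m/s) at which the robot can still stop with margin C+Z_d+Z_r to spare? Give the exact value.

v_R_max = 39/20 m/s = 1.9500 m/s

quadratic (1/6)·v² + (1/3)·v + (-1027/800) = 0
  disc = (1/3)² − 4·(1/6)·(-1027/800) = 3481/3600 ; √disc = 59/60
  v_R = (−(1/3) + 59/60) / (2·(1/6)) = 39/20 m/s
check:
T_s = v_R/a_R = (39/20)/3 = 0.6500 s
robot in T_r: 1.9500·0.2000 = 0.3900 m
robot covers 1.9500·0.6500 − ½·3.0000·0.6500² = 0.6338 m while stopping
human over T_r+T_s: 0.4000·(0.2000+0.6500) = 0.3400 m
C+Z_d+Z_r = 0.2000+0.0100+0.0250 = 0.2350 m
sum ≈ 0.3900+0.6338+0.3400+0.2350 ≈ 1.5987 m = S ✓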